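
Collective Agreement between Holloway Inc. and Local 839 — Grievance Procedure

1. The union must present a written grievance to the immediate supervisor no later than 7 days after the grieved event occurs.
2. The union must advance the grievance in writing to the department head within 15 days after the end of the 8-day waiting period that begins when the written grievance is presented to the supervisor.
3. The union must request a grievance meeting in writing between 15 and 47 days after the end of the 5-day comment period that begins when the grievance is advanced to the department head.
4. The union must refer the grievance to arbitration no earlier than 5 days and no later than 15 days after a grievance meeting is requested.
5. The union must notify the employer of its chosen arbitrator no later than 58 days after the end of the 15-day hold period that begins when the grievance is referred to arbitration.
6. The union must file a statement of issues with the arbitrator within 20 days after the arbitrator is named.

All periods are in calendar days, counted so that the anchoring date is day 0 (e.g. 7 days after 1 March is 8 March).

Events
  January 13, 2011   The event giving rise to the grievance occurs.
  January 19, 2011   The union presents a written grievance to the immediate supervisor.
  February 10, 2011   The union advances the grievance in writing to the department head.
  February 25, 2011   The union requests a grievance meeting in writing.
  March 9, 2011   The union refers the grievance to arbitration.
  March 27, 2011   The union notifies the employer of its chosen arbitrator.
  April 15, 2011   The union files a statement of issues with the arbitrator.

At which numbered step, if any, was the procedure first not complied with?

Step 1: 7 days after January 13, 2011 (when the grieved event occurs) is January 20, 2011; completed January 19, 2011, before the deadline.
Step 2: 15 days after January 27, 2011 (end of the 8-day waiting period, which began when the written grievance is presented to the supervisor on January 19, 2011) is February 11, 2011; February 10, 2011 is within that limit.
Step 3: the window is 15–47 days after February 15, 2011 (end of the 5-day comment period, which began when the grievance is advanced to the department head on February 10, 2011), so March 2, 2011 through April 3, 2011; February 25, 2011 is 5 days too early.

Step 3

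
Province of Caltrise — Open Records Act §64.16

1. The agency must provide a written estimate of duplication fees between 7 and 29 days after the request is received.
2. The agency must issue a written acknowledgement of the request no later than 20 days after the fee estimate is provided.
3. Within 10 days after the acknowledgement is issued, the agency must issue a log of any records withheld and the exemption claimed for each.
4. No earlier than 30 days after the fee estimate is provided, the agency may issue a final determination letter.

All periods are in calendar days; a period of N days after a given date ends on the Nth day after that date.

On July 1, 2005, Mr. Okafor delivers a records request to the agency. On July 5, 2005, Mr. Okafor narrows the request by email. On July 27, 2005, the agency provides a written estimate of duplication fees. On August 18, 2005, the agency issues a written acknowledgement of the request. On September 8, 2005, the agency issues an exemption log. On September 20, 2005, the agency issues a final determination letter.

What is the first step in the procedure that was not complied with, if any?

Step 2

(1) the permitted window runs from July 1, 2005 + 7 = July 8, 2005 to July 1, 2005 + 29 = July 30, 2005; done July 27, 2005, which is between those dates.
(2) due by July 27, 2005 + 20 days = August 16, 2005; August 18, 2005 misses that deadline by 2 days.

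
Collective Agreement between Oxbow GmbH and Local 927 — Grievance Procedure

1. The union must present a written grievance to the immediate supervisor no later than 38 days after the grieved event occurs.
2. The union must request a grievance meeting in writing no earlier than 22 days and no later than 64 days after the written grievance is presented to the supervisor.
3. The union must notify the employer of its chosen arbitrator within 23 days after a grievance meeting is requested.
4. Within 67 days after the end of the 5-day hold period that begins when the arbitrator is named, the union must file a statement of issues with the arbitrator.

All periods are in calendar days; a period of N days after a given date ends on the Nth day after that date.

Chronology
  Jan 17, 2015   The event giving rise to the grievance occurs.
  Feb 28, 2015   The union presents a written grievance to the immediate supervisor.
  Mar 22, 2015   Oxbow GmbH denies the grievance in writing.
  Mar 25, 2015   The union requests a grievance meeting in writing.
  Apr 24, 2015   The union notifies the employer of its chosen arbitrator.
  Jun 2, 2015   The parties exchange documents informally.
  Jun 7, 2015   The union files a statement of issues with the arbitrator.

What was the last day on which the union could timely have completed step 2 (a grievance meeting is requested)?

May 3, 2015

Step 2 runs from Feb 28, 2015, when the written grievance is presented to the supervisor. The window is 22–64 days after Feb 28, 2015; it closes on May 3, 2015.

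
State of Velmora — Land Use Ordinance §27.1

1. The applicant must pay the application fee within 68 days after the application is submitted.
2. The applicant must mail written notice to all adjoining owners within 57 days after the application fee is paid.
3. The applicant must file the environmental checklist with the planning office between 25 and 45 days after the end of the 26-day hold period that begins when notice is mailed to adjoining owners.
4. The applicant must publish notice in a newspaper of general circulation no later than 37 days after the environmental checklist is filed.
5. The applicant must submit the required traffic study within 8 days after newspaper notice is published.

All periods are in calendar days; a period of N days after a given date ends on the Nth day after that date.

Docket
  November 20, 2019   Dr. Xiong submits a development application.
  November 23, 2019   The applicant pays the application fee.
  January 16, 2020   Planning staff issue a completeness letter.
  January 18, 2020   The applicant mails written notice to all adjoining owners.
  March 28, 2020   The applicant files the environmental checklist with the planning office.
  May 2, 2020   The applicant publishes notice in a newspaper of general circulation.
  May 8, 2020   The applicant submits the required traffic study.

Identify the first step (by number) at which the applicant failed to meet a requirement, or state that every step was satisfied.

None — every step was satisfied

Step 1: 68 days after November 20, 2019 (when the application is submitted) is January 27, 2020; completed November 23, 2019, before the deadline.
Step 2: 57 days after November 23, 2019 (when the application fee is paid) is January 19, 2020; completed January 18, 2020, before the deadline.
Step 3: the window is 25–45 days after February 13, 2020 (end of the 26-day hold period, which began when notice is mailed to adjoining owners on January 18, 2020), so March 9, 2020 through March 29, 2020; done March 28, 2020 — within the window.
Step 4: 37 days after March 28, 2020 (when the environmental checklist is filed) is May 4, 2020; completed May 2, 2020, before the deadline.
Step 5: 8 days after May 2, 2020 (when newspaper notice is published) is May 10, 2020; done May 8, 2020 — timely.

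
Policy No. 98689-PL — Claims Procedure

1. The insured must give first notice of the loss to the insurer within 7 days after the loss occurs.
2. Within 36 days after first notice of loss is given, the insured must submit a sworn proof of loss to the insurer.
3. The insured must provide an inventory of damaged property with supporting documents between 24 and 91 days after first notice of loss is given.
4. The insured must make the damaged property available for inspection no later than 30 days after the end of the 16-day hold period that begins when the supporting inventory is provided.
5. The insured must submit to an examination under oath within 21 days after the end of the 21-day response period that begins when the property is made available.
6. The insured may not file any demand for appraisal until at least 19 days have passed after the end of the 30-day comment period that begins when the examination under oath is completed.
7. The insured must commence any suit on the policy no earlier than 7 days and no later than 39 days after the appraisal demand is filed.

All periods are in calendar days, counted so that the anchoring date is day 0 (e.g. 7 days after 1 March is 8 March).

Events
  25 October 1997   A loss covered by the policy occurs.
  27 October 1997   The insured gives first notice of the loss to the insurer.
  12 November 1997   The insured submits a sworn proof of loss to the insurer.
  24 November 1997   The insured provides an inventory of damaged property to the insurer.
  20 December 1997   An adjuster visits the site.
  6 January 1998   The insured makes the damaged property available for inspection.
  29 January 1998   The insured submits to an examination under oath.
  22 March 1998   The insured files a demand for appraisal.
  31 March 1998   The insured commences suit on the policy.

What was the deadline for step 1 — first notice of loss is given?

Step 1 runs from 25 October 1997, when the loss occurs. 7 days after 25 October 1997 is 1 November 1997.

1 November 1997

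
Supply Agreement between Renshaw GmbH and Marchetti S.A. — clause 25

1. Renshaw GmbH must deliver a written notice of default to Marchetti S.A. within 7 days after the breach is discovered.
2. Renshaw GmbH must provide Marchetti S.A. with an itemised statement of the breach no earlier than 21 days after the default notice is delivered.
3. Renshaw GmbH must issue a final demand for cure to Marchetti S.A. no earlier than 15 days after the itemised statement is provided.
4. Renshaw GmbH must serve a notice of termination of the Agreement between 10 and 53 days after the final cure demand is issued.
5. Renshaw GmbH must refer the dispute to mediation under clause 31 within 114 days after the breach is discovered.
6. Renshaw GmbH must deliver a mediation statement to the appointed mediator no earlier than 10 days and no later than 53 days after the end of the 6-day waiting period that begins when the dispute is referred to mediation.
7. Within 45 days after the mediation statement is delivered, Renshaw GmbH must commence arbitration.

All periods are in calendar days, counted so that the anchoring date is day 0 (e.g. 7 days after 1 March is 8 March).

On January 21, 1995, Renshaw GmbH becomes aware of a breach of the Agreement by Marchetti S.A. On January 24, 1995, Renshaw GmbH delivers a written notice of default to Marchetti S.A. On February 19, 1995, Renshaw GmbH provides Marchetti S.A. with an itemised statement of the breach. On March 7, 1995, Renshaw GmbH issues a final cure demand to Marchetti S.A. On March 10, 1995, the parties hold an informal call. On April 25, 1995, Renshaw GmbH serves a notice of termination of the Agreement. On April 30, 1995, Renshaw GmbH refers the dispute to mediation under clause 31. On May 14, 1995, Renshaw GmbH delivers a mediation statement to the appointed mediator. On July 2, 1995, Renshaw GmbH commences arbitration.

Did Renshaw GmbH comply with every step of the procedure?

No

Step 1: 7 days after January 21, 1995 (when the breach is discovered) is January 28, 1995; completed January 24, 1995, before the deadline.
Step 2: the earliest permitted date is 21 days after January 24, 1995 (when the default notice is delivered), i.e. February 14, 1995; done February 19, 1995 — permitted.
Step 3: the earliest permitted date is 15 days after February 19, 1995 (when the itemised statement is provided), i.e. March 6, 1995; March 7, 1995 is on or after that date.
Step 4: the window is 10–53 days after March 7, 1995 (when the final cure demand is issued), so March 17, 1995 through April 29, 1995; April 25, 1995 falls inside that range.
Step 5: 114 days after January 21, 1995 (when the breach is discovered) is May 15, 1995; April 30, 1995 is within that limit.
Step 6: the window is 10–53 days after May 6, 1995 (end of the 6-day waiting period, which began when the dispute is referred to mediation on April 30, 1995), so May 16, 1995 through June 28, 1995; May 14, 1995 is 2 days too early.
The analysis stops there.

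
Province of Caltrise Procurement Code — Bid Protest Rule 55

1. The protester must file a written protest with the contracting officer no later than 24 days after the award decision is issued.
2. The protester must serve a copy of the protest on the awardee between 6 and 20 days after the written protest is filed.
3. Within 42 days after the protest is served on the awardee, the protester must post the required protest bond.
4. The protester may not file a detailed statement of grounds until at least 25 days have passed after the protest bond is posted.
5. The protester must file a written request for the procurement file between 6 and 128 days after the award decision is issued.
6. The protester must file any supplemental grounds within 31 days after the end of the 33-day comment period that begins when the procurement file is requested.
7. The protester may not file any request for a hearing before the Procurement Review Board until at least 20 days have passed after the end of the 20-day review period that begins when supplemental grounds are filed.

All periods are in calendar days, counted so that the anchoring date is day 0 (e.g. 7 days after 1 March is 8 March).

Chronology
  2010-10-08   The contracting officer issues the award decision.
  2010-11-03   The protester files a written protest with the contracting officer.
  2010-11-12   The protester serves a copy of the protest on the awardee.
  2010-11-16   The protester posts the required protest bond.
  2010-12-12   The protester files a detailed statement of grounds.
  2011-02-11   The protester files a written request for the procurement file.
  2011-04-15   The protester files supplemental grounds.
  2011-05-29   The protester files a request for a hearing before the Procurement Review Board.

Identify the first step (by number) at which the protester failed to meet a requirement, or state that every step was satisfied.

(1) due by 2010-10-08 + 24 days = 2010-11-01; not done until 2010-11-03, 2 days after the deadline.
That is the first point of non-compliance.

Step 1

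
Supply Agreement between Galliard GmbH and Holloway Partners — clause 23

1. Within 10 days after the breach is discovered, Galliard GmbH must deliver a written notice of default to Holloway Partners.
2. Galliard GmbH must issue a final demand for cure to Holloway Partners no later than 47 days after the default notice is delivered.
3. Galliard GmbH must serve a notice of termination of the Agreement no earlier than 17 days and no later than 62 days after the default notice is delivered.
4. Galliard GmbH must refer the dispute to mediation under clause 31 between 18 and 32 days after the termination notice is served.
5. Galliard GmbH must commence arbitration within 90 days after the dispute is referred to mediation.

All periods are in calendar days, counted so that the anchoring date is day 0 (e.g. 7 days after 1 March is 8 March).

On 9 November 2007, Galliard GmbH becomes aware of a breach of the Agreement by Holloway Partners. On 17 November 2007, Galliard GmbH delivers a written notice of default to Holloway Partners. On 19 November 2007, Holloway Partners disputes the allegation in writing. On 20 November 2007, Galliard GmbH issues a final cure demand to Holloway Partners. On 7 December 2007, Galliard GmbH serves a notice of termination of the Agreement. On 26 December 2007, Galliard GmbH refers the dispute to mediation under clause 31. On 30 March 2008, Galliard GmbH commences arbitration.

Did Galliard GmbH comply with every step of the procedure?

(1) due by 9 November 2007 + 10 days = 19 November 2007; 17 November 2007 is within that limit.
(2) due by 17 November 2007 + 47 days = 3 January 2008; completed 20 November 2007, before the deadline.
(3) the permitted window runs from 17 November 2007 + 17 = 4 December 2007 to 17 November 2007 + 62 = 18 January 2008; done 7 December 2007 — within the window.
(4) the permitted window runs from 7 December 2007 + 18 = 25 December 2007 to 7 December 2007 + 32 = 8 January 2008; 26 December 2007 falls inside that range.
(5) due by 26 December 2007 + 90 days = 25 March 2008; done 30 March 2008 — 5 days late.
The procedure was therefore not followed at step 5.

No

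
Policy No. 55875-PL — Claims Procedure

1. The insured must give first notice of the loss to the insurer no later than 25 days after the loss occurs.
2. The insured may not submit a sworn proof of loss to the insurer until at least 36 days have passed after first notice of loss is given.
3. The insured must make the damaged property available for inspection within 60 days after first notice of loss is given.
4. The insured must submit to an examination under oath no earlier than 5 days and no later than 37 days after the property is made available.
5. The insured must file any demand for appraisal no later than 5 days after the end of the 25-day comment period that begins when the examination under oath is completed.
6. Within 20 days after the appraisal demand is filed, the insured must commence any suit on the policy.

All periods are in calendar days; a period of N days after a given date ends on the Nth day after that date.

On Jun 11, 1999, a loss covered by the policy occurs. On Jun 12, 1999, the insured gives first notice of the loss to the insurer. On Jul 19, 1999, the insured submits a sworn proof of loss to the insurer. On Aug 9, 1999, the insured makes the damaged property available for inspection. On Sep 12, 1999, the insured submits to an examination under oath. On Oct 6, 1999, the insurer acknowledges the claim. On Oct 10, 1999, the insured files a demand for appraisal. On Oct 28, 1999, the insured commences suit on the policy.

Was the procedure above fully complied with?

Yes

(1) due by Jun 11, 1999 + 25 days = Jul 6, 1999; Jun 12, 1999 is within that limit.
(2) permitted from Jun 12, 1999 + 36 days = Jul 18, 1999 onward; done Jul 19, 1999, after the minimum wait.
(3) due by Jun 12, 1999 + 60 days = Aug 11, 1999; Aug 9, 1999 is within that limit.
(4) the permitted window runs from Aug 9, 1999 + 5 = Aug 14, 1999 to Aug 9, 1999 + 37 = Sep 15, 1999; done Sep 12, 1999 — within the window.
(5) due by Oct 7, 1999 + 5 days = Oct 12, 1999; Oct 10, 1999 is within that limit.
(6) due by Oct 10, 1999 + 20 days = Oct 30, 1999; done Oct 28, 1999 — timely.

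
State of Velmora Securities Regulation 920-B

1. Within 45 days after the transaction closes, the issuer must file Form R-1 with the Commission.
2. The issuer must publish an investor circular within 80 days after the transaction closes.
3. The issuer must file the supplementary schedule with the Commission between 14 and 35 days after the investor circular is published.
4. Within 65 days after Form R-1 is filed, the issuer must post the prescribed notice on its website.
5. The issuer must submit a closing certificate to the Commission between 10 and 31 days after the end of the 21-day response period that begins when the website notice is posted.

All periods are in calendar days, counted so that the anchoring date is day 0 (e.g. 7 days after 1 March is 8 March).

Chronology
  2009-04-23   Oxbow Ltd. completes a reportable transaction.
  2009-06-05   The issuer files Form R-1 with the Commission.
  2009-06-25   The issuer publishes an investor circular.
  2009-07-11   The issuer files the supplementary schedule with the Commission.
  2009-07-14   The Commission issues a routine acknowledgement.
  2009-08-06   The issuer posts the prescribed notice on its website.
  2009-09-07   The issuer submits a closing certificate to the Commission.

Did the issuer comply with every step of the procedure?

Step 1: 45 days after 2009-04-23 (when the transaction closes) is 2009-06-07; completed 2009-06-05, before the deadline.
Step 2: 80 days after 2009-04-23 (when the transaction closes) is 2009-07-12; completed 2009-06-25, before the deadline.
Step 3: the window is 14–35 days after 2009-06-25 (when the investor circular is published), so 2009-07-09 through 2009-07-30; done 2009-07-11, which is between those dates.
Step 4: 65 days after 2009-06-05 (when Form R-1 is filed) is 2009-08-09; completed 2009-08-06, before the deadline.
Step 5: the window is 10–31 days after 2009-08-27 (end of the 21-day response period, which began when the website notice is posted on 2009-08-06), so 2009-09-06 through 2009-09-27; done 2009-09-07 — within the window.

Yes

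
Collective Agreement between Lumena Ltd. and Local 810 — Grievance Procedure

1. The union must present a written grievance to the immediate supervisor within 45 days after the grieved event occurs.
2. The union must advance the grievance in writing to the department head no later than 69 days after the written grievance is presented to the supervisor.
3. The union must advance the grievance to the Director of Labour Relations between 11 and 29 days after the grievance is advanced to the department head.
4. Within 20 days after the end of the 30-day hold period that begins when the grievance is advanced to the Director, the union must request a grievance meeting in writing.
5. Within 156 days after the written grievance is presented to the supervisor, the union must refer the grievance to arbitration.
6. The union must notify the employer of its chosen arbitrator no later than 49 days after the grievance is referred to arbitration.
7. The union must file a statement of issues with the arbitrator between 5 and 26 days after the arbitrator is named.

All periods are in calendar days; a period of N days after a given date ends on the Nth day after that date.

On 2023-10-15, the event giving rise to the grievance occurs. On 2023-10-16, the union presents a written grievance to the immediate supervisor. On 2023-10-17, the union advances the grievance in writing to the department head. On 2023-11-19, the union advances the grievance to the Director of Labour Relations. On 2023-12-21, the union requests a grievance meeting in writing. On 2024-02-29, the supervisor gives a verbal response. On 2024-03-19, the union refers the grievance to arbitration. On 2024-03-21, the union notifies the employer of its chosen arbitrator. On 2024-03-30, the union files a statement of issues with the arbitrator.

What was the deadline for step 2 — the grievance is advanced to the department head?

2023-12-24

Step 2 runs from 2023-10-16, when the written grievance is presented to the supervisor. 69 days after 2023-10-16 is 2023-12-24.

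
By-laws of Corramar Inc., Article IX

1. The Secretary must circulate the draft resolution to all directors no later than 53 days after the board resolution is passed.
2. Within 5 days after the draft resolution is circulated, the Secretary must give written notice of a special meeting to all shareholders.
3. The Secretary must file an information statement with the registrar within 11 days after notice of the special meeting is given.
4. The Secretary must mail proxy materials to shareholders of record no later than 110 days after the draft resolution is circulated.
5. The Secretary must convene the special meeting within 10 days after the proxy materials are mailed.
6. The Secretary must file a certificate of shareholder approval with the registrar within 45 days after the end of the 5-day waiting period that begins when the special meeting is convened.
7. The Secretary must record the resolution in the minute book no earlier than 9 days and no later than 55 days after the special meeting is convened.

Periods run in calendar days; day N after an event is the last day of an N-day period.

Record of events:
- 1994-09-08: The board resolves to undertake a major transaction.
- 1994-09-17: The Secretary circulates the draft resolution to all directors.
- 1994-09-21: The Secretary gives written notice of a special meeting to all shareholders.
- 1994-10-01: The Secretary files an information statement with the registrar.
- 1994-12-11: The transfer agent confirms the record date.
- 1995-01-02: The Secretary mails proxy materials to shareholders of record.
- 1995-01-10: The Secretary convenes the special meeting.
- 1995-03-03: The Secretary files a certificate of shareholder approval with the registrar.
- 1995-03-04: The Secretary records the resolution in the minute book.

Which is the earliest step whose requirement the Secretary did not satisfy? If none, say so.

(1) due by 1994-09-08 + 53 days = 1994-10-31; 1994-09-17 is within that limit.
(2) due by 1994-09-17 + 5 days = 1994-09-22; 1994-09-21 is within that limit.
(3) due by 1994-09-21 + 11 days = 1994-10-02; completed 1994-10-01, before the deadline.
(4) due by 1994-09-17 + 110 days = 1995-01-05; completed 1995-01-02, before the deadline.
(5) due by 1995-01-02 + 10 days = 1995-01-12; 1995-01-10 is within that limit.
(6) due by 1995-01-15 + 45 days = 1995-03-01; not done until 1995-03-03, 2 days after the deadline.
The analysis stops there.

Step 6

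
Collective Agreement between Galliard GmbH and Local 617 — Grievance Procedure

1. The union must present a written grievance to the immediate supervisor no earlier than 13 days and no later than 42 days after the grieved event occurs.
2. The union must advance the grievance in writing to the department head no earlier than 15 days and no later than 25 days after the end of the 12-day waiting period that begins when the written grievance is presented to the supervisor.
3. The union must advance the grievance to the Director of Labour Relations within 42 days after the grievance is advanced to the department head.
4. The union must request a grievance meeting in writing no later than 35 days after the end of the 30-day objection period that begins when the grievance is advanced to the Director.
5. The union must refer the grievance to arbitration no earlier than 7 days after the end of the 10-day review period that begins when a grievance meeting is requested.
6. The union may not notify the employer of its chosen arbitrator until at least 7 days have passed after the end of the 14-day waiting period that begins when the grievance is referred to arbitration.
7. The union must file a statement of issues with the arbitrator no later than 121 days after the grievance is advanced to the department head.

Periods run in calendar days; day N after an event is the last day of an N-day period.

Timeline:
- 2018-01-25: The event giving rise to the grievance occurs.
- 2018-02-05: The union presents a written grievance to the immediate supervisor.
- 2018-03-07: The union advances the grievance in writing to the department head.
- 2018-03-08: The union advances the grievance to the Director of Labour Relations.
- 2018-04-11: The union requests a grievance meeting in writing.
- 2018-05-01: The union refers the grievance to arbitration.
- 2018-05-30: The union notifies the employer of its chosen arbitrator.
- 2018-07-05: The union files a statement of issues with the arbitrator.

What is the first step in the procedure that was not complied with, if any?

Step 1 — 13 and 42 days from 2018-01-25 (when the grieved event occurs) are 2018-02-07 and 2018-03-08 respectively; 2018-02-05 is 2 days too early.
The analysis stops there.

Step 1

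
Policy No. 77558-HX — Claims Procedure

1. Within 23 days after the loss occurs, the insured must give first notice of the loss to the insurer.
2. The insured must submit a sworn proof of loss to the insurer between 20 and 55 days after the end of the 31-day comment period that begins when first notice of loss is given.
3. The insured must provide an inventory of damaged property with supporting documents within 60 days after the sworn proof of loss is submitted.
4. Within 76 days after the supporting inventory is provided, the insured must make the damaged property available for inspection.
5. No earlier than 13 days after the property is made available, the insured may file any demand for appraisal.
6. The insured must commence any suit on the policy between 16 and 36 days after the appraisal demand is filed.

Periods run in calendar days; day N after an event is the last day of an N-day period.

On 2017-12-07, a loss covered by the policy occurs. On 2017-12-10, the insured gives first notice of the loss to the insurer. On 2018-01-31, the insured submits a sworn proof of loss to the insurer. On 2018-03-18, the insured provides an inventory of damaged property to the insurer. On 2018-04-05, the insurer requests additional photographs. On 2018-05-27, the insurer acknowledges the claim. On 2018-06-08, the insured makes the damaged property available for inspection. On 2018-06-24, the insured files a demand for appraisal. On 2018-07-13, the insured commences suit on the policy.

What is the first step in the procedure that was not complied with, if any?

Step 1 — counting 23 days from 2017-12-07 (when the loss occurs) gives a deadline of 2017-12-30; done 2017-12-10 — timely.
Step 2 — 20 and 55 days from 2018-01-10 (end of the 31-day comment period, which began when first notice of loss is given on 2017-12-10) are 2018-01-30 and 2018-03-06 respectively; done 2018-01-31, which is between those dates.
Step 3 — counting 60 days from 2018-01-31 (when the sworn proof of loss is submitted) gives a deadline of 2018-04-01; done 2018-03-18 — timely.
Step 4 — counting 76 days from 2018-03-18 (when the supporting inventory is provided) gives a deadline of 2018-06-02; not done until 2018-06-08, 6 days after the deadline.
That is the first point of non-compliance.

Step 4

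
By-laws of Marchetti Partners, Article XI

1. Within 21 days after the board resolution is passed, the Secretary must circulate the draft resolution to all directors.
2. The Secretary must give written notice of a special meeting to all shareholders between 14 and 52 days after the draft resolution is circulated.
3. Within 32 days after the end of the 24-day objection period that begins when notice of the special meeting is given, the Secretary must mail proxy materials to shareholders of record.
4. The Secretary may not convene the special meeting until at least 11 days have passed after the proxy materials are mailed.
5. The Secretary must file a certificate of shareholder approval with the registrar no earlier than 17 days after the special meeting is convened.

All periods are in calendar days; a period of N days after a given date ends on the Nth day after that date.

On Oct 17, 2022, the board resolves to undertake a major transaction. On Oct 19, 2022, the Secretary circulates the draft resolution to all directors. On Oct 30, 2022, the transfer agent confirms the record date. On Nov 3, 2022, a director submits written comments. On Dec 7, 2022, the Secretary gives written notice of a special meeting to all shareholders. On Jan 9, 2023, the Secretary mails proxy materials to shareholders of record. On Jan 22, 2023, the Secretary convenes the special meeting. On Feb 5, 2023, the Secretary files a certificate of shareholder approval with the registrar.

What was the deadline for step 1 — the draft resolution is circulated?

Step 1 runs from Oct 17, 2022, when the board resolution is passed. 21 days after Oct 17, 2022 is Nov 7, 2022.

Nov 7, 2022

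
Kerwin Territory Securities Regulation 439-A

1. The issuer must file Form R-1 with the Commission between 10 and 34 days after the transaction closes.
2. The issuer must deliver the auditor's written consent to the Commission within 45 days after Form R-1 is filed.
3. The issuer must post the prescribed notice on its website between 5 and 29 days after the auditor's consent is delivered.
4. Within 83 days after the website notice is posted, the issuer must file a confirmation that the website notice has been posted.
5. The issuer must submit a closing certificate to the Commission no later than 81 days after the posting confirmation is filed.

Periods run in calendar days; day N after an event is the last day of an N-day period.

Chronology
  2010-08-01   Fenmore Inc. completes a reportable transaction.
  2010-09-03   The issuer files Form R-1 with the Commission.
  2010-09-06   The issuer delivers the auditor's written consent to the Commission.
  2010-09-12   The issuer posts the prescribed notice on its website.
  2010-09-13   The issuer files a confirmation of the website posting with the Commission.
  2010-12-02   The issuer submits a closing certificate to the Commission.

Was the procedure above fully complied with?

Yes

Step 1: the window is 10–34 days after 2010-08-01 (when the transaction closes), so 2010-08-11 through 2010-09-04; done 2010-09-03 — within the window.
Step 2: 45 days after 2010-09-03 (when Form R-1 is filed) is 2010-10-18; done 2010-09-06 — timely.
Step 3: the window is 5–29 days after 2010-09-06 (when the auditor's consent is delivered), so 2010-09-11 through 2010-10-05; 2010-09-12 falls inside that range.
Step 4: 83 days after 2010-09-12 (when the website notice is posted) is 2010-12-04; completed 2010-09-13, before the deadline.
Step 5: 81 days after 2010-09-13 (when the posting confirmation is filed) is 2010-12-03; done 2010-12-02 — timely.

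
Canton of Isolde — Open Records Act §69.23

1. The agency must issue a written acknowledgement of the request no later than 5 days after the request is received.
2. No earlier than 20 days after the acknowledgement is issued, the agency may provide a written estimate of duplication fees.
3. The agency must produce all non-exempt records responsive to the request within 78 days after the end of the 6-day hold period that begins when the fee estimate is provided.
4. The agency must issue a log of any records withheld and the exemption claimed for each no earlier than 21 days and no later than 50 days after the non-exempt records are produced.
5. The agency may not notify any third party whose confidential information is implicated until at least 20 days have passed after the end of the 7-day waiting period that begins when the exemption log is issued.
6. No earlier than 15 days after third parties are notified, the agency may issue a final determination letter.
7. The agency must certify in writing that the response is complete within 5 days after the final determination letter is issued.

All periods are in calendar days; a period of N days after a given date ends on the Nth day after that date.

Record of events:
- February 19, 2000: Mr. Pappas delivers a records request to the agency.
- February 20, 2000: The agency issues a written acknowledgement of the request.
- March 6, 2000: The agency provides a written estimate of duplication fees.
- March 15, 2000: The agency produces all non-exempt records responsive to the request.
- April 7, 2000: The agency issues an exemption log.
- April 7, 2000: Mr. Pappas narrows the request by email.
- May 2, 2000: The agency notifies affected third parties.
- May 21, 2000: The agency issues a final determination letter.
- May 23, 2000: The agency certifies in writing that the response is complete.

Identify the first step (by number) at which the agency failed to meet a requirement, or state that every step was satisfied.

Step 1: 5 days after February 19, 2000 (when the request is received) is February 24, 2000; done February 20, 2000 — timely.
Step 2: the earliest permitted date is 20 days after February 20, 2000 (when the acknowledgement is issued), i.e. March 11, 2000; done March 6, 2000 — 5 days too early.

Step 2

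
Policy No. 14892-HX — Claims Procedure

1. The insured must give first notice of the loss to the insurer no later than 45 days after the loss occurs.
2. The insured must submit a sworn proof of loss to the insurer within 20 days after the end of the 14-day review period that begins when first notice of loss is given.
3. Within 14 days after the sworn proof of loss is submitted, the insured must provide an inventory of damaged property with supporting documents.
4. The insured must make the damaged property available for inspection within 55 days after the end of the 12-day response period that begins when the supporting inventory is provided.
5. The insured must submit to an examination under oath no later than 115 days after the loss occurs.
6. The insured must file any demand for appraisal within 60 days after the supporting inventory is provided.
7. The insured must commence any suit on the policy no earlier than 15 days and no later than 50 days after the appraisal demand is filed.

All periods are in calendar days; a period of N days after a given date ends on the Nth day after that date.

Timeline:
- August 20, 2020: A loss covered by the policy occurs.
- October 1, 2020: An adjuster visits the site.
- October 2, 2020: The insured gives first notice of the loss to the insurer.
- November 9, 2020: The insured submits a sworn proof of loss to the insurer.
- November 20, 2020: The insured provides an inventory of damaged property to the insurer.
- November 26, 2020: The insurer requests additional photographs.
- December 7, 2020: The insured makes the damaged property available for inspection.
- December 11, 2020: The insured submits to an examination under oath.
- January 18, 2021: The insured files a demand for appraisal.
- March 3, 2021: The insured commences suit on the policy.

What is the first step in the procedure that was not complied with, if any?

Step 1: 45 days after August 20, 2020 (when the loss occurs) is October 4, 2020; October 2, 2020 is within that limit.
Step 2: 20 days after October 16, 2020 (end of the 14-day review period, which began when first notice of loss is given on October 2, 2020) is November 5, 2020; done November 9, 2020 — 4 days late.

Step 2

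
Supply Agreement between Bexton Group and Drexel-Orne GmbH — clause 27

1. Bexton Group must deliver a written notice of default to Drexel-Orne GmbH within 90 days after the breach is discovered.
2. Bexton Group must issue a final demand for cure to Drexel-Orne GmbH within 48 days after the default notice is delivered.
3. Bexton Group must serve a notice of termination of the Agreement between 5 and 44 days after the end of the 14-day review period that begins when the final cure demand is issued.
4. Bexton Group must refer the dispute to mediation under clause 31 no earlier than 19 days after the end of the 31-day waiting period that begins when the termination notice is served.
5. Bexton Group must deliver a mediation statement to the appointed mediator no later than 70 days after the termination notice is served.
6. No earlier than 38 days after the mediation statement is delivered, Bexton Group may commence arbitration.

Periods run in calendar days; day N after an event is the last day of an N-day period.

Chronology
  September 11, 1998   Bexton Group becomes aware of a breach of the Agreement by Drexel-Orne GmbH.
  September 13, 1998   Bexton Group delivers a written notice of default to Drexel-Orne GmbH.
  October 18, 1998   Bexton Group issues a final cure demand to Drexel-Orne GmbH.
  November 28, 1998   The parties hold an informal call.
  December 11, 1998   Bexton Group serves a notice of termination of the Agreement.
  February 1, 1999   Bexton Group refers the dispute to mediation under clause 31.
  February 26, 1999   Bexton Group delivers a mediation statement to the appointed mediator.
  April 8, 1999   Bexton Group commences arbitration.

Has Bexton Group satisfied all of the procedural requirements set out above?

(1) due by September 11, 1998 + 90 days = December 10, 1998; September 13, 1998 is within that limit.
(2) due by September 13, 1998 + 48 days = October 31, 1998; done October 18, 1998 — timely.
(3) the permitted window runs from November 1, 1998 + 5 = November 6, 1998 to November 1, 1998 + 44 = December 15, 1998; December 11, 1998 falls inside that range.
(4) permitted from January 11, 1999 + 19 days = January 30, 1999 onward; February 1, 1999 is on or after that date.
(5) due by December 11, 1998 + 70 days = February 19, 1999; done February 26, 1999 — 7 days late.
Later steps need not be reached.

No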